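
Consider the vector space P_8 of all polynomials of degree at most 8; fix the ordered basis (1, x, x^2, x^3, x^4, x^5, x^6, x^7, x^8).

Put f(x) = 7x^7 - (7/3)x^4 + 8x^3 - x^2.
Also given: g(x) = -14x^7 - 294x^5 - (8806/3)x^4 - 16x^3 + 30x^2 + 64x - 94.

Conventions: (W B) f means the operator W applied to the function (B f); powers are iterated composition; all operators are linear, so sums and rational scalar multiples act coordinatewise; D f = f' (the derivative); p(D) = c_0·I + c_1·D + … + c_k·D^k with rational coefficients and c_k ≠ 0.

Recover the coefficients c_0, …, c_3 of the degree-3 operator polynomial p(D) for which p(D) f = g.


D^0 f = 7x^7 - (7/3)x^4 + 8x^3 - x^2
D^1 f = 49x^6 - (28/3)x^3 + 24x^2 - 2x
D^2 f = 294x^5 - 28x^2 + 48x - 2
D^3 f = 1470x^4 - 56x + 48
matching coefficients of g against c_0 f + c_1 Df + … from the top degree down determines the c_i
solution: c_0 = -2, c_1 = 0, c_2 = -1, c_3 = -2

c_0 = -2, c_1 = 0, c_2 = -1, c_3 = -2


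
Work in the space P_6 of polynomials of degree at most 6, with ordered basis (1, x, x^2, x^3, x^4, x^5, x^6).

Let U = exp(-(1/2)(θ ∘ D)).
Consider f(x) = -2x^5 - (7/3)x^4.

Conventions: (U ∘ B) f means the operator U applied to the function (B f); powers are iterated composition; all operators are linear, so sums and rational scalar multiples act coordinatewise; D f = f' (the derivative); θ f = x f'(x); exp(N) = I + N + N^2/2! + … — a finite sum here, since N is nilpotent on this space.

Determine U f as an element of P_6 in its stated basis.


order-1 term: 20x^4 + 14x^3
order-2 term: -60x^3 - 21x^2
order-3 term: 60x^2 + 7x
order-4 term: -15x
the series for exp(-(1/2)(θ ∘ D)) f terminates at order 4
exp(-(1/2)(θ ∘ D)) f = -2x^5 + (53/3)x^4 - 46x^3 + 39x^2 - 8x

the result is g(x) = -2x^5 + (53/3)x^4 - 46x^3 + 39x^2 - 8x


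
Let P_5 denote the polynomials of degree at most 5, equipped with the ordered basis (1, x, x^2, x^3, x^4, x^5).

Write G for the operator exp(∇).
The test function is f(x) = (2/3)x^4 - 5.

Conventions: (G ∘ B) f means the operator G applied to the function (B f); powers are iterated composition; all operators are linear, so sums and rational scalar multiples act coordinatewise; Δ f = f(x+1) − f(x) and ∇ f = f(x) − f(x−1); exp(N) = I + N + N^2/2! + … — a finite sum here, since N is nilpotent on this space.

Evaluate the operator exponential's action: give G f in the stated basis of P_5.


order-1 term: (8/3)x^3 - 4x^2 + (8/3)x - 2/3
order-2 term: 4x^2 - 8x + 14/3
order-3 term: (8/3)x - 4
order-4 term: 2/3
the series for exp(∇) f terminates at order 4
exp(∇) f = (2/3)x^4 + (8/3)x^3 - (8/3)x - 13/3

g(x) = (2/3)x^4 + (8/3)x^3 - (8/3)x - 13/3


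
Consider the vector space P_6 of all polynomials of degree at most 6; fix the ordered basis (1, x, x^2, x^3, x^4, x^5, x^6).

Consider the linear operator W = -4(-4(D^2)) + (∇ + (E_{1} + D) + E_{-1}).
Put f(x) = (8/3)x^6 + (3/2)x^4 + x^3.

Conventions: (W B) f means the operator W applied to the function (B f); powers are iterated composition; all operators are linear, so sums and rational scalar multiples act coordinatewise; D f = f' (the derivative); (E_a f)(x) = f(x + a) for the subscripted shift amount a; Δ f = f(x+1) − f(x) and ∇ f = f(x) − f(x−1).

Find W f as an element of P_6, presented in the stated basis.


the result is g(x) = (16/3)x^6 + 32x^5 + 1323x^4 + (202/3)x^3 + 343x^2 + 121x + 31/6

D f = 16x^5 + 6x^3 + 3x^2
D D f = 80x^4 + 18x^2 + 6x
(-4(D^2)) f = -320x^4 - 72x^2 - 24x
(-4(-4(D^2))) f = 1280x^4 + 288x^2 + 96x
∇ f = 16x^5 - 40x^4 + (178/3)x^3 - 46x^2 + 19x - 19/6
E_{1} f = (8/3)x^6 + 16x^5 + (83/2)x^4 + (181/3)x^3 + 52x^2 + 25x + 31/6
D f = 16x^5 + 6x^3 + 3x^2
(E_{1} + D) f = (8/3)x^6 + 32x^5 + (83/2)x^4 + (199/3)x^3 + 55x^2 + 25x + 31/6
E_{-1} f = (8/3)x^6 - 16x^5 + (83/2)x^4 - (175/3)x^3 + 46x^2 - 19x + 19/6
(∇ + (E_{1} + D) + E_{-1}) f = (16/3)x^6 + 32x^5 + 43x^4 + (202/3)x^3 + 55x^2 + 25x + 31/6
(-4(-4(D^2)) + (∇ + (E_{1} + D) + E_{-1})) f = (16/3)x^6 + 32x^5 + 1323x^4 + (202/3)x^3 + 343x^2 + 121x + 31/6


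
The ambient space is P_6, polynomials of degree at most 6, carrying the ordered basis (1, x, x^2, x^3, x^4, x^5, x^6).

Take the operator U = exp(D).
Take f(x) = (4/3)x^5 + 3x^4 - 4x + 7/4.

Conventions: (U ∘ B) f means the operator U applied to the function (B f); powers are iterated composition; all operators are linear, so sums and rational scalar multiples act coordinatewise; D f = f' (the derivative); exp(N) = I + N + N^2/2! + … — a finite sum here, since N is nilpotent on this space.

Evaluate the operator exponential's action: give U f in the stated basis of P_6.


the image equals g(x) = (4/3)x^5 + (29/3)x^4 + (76/3)x^3 + (94/3)x^2 + (44/3)x + 25/12

order-1 term: (20/3)x^4 + 12x^3 - 4
order-2 term: (40/3)x^3 + 18x^2
order-3 term: (40/3)x^2 + 12x
order-4 term: (20/3)x + 3
order-5 term: 4/3
the series for exp(D) f terminates at order 5
exp(D) f = (4/3)x^5 + (29/3)x^4 + (76/3)x^3 + (94/3)x^2 + (44/3)x + 25/12


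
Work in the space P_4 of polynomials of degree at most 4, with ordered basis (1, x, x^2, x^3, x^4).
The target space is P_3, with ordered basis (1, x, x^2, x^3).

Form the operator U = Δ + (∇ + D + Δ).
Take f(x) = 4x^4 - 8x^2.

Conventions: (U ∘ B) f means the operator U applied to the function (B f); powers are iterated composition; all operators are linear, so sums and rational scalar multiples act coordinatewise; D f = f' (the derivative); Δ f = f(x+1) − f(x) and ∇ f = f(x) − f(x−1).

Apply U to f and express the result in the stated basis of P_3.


Δ f = 16x^3 + 24x^2 - 4
∇ f = 16x^3 - 24x^2 + 4
D f = 16x^3 - 16x
Δ f = 16x^3 + 24x^2 - 4
(∇ + D + Δ) f = 48x^3 - 16x
(Δ + (∇ + D + Δ)) f = 64x^3 + 24x^2 - 16x - 4

the result is g(x) = 64x^3 + 24x^2 - 16x - 4


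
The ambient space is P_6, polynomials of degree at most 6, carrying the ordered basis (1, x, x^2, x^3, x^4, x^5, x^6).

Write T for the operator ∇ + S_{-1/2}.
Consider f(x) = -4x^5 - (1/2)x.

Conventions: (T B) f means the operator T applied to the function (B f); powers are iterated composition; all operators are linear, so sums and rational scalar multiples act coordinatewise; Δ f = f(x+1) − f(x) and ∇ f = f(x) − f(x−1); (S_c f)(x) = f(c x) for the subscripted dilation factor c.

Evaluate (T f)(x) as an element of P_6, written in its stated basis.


g(x) = (1/8)x^5 - 20x^4 + 40x^3 - 40x^2 + (81/4)x - 9/2

∇ f = -20x^4 + 40x^3 - 40x^2 + 20x - 9/2
S_{-1/2} f = (1/8)x^5 + (1/4)x
(∇ + S_{-1/2}) f = (1/8)x^5 - 20x^4 + 40x^3 - 40x^2 + (81/4)x - 9/2


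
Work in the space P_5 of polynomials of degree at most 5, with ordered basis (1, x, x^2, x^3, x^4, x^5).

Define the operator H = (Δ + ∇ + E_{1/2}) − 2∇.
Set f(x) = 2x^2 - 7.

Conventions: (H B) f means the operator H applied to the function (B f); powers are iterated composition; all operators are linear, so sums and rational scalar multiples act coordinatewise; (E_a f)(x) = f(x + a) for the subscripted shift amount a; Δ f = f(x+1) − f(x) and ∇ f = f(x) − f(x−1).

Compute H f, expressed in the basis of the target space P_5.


Δ f = 4x + 2
∇ f = 4x - 2
E_{1/2} f = 2x^2 + 2x - 13/2
(Δ + ∇ + E_{1/2}) f = 2x^2 + 10x - 13/2
∇ f = 4x - 2
(-2∇) f = -8x + 4
((Δ + ∇ + E_{1/2}) − 2∇) f = 2x^2 + 2x - 5/2

the result is g(x) = 2x^2 + 2x - 5/2


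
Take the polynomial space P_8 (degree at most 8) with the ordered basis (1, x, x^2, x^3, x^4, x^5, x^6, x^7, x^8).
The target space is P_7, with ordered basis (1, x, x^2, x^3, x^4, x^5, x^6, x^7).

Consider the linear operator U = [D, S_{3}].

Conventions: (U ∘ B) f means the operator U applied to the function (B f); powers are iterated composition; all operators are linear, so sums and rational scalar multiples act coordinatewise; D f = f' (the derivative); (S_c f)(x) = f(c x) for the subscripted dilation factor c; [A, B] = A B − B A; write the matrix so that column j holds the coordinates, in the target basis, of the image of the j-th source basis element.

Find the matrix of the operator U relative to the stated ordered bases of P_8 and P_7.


image of 1: 0
image of x: 2
image of x^2: 12x
image of x^3: 54x^2
image of x^4: 216x^3
image of x^5: 810x^4
image of x^6: 2916x^5
image of x^7: 10206x^6
image of x^8: 34992x^7
each image's coordinates form column j of the matrix

the matrix is [[0, 2, 0, 0, 0, 0, 0, 0, 0]; [0, 0, 12, 0, 0, 0, 0, 0, 0]; [0, 0, 0, 54, 0, 0, 0, 0, 0]; [0, 0, 0, 0, 216, 0, 0, 0, 0]; [0, 0, 0, 0, 0, 810, 0, 0, 0]; [0, 0, 0, 0, 0, 0, 2916, 0, 0]; [0, 0, 0, 0, 0, 0, 0, 10206, 0]; [0, 0, 0, 0, 0, 0, 0, 0, 34992]] (rows listed top to bottom)


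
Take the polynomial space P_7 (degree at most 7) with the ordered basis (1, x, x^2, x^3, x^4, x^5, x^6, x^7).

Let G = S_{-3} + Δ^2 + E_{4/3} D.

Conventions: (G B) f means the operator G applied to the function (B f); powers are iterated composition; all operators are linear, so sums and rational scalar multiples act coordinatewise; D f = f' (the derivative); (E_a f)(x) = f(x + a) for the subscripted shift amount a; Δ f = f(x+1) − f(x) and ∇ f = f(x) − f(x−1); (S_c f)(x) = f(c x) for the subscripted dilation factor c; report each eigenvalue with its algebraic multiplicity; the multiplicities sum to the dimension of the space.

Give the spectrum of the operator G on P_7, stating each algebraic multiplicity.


image of 1: 1
image of x: -3x + 1
image of x^2: 9x^2 + 2x + 14/3
image of x^3: -27x^3 + 3x^2 + 14x + 34/3
image of x^4: 81x^4 + 4x^3 + 28x^2 + (136/3)x + 634/27
image of x^5: -243x^5 + 5x^4 + (140/3)x^3 + (340/3)x^2 + (3170/27)x + 3710/81
image of x^6: 729x^6 + 6x^5 + 70x^4 + (680/3)x^3 + (3170/9)x^2 + (7420/27)x + 7070/81
image of x^7: -2187x^7 + 7x^6 + 98x^5 + (1190/3)x^4 + (22190/27)x^3 + (25970/27)x^2 + (49490/81)x + 120526/729
the matrix is upper triangular; its diagonal is (1, -3, 9, -27, 81, -243, 729, -2187)
for a triangular matrix the eigenvalues are the diagonal entries, with algebraic multiplicity their repetition count

λ = -2187 (multiplicity 1), λ = -243 (multiplicity 1), λ = -27 (multiplicity 1), λ = -3 (multiplicity 1), λ = 1 (multiplicity 1), λ = 9 (multiplicity 1), λ = 81 (multiplicity 1), λ = 729 (multiplicity 1)


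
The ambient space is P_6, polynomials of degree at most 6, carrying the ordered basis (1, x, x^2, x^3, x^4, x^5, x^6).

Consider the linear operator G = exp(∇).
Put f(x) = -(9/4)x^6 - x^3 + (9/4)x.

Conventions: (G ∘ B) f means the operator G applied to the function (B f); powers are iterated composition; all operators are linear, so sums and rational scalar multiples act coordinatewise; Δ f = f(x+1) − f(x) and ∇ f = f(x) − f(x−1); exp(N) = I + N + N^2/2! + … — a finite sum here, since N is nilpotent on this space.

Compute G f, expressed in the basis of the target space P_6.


order-1 term: -(27/2)x^5 + (135/4)x^4 - 45x^3 + (123/4)x^2 - (21/2)x + 7/2
order-2 term: -(135/4)x^4 + 135x^3 - (945/4)x^2 + (399/2)x - 267/4
order-3 term: -45x^3 + (405/2)x^2 - (675/2)x + 403/2
order-4 term: -(135/4)x^2 + 135x - 585/4
order-5 term: -(27/2)x + 135/4
order-6 term: -9/4
the series for exp(∇) f terminates at order 6
exp(∇) f = -(9/4)x^6 - (27/2)x^5 + 44x^3 - (147/4)x^2 - (99/4)x + 47/2

g(x) = -(9/4)x^6 - (27/2)x^5 + 44x^3 - (147/4)x^2 - (99/4)x + 47/2


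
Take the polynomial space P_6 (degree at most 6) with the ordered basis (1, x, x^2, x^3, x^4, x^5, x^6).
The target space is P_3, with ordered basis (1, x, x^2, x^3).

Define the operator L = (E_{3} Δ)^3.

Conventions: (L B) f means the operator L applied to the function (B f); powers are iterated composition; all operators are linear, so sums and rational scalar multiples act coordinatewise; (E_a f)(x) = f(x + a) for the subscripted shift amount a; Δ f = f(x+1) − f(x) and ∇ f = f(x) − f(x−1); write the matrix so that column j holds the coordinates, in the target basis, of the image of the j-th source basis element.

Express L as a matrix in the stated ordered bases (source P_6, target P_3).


image of 1: 0
image of x: 0
image of x^2: 0
image of x^3: 6
image of x^4: 24x + 252
image of x^5: 60x^2 + 1260x + 6630
image of x^6: 120x^3 + 3780x^2 + 39780x + 139860
each image's coordinates form column j of the matrix

the matrix is [[0, 0, 0, 6, 252, 6630, 139860]; [0, 0, 0, 0, 24, 1260, 39780]; [0, 0, 0, 0, 0, 60, 3780]; [0, 0, 0, 0, 0, 0, 120]] (rows listed top to bottom)


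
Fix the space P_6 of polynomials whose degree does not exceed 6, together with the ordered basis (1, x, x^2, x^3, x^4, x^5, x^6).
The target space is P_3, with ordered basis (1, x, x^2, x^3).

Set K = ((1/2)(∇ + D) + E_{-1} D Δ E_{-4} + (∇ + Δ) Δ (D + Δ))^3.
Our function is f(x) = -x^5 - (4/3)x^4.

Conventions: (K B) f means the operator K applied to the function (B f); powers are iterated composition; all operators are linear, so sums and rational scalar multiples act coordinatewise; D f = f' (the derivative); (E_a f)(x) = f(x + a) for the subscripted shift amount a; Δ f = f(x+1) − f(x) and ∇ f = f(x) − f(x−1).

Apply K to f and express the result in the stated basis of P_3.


g(x) = -60x^2 - 302x - 249/2

∇ f = -5x^4 + (14/3)x^3 - 2x^2 - (1/3)x + 1/3
D f = -5x^4 - (16/3)x^3
(∇ + D) f = -10x^4 - (2/3)x^3 - 2x^2 - (1/3)x + 1/3
((1/2)(∇ + D)) f = -5x^4 - (1/3)x^3 - x^2 - (1/6)x + 1/6
E_{-4} f = -x^5 + (56/3)x^4 - (416/3)x^3 + 512x^2 - (2816/3)x + 2048/3
Δ E_{-4} f = -5x^4 + (194/3)x^3 - 314x^2 + (2033/3)x - 1643/3
D Δ E_{-4} f = -20x^3 + 194x^2 - 628x + 2033/3
E_{-1} (D Δ E_{-4}) f = -20x^3 + 254x^2 - 1076x + 4559/3
D f = -5x^4 - (16/3)x^3
Δ f = -5x^4 - (46/3)x^3 - 18x^2 - (31/3)x - 7/3
(D + Δ) f = -10x^4 - (62/3)x^3 - 18x^2 - (31/3)x - 7/3
Δ (D + Δ) f = -40x^3 - 122x^2 - 138x - 59
∇ Δ (D + Δ) f = -120x^2 - 124x - 56
Δ Δ (D + Δ) f = -120x^2 - 364x - 300
(∇ + Δ) Δ (D + Δ) f = -240x^2 - 488x - 356
((1/2)(∇ + D) + E_{-1} D Δ E_{-4} + (∇ + Δ) Δ (D + Δ)) f = -5x^4 - (61/3)x^3 + 13x^2 - (9385/6)x + 6983/6
∇ ((1/2)(∇ + D) + E_{-1} D Δ E_{-4} + (∇ + Δ) Δ (D + Δ)) f = -20x^3 - 31x^2 + 67x - 3185/2
D ((1/2)(∇ + D) + E_{-1} D Δ E_{-4} + (∇ + Δ) Δ (D + Δ)) f = -20x^3 - 61x^2 + 26x - 9385/6
(∇ + D) ((1/2)(∇ + D) + E_{-1} D Δ E_{-4} + (∇ + Δ) Δ (D + Δ)) f = -40x^3 - 92x^2 + 93x - 9470/3
((1/2)(∇ + D)) ((1/2)(∇ + D) + E_{-1} D Δ E_{-4} + (∇ + Δ) Δ (D + Δ)) f = -20x^3 - 46x^2 + (93/2)x - 4735/3
E_{-4} ((1/2)(∇ + D) + E_{-1} D Δ E_{-4} + (∇ + Δ) Δ (D + Δ)) f = -5x^4 + (179/3)x^3 - 223x^2 - (8185/6)x + 45899/6
Δ E_{-4} ((1/2)(∇ + D) + E_{-1} D Δ E_{-4} + (∇ + Δ) Δ (D + Δ)) f = -20x^3 + 149x^2 - 287x - 3065/2
D Δ E_{-4} ((1/2)(∇ + D) + E_{-1} D Δ E_{-4} + (∇ + Δ) Δ (D + Δ)) f = -60x^2 + 298x - 287
E_{-1} (D Δ E_{-4}) ((1/2)(∇ + D) + E_{-1} D Δ E_{-4} + (∇ + Δ) Δ (D + Δ)) f = -60x^2 + 418x - 645
D ((1/2)(∇ + D) + E_{-1} D Δ E_{-4} + (∇ + Δ) Δ (D + Δ)) f = -20x^3 - 61x^2 + 26x - 9385/6
Δ ((1/2)(∇ + D) + E_{-1} D Δ E_{-4} + (∇ + Δ) Δ (D + Δ)) f = -20x^3 - 91x^2 - 55x - 3153/2
(D + Δ) ((1/2)(∇ + D) + E_{-1} D Δ E_{-4} + (∇ + Δ) Δ (D + Δ)) f = -40x^3 - 152x^2 - 29x - 9422/3
Δ (D + Δ) ((1/2)(∇ + D) + E_{-1} D Δ E_{-4} + (∇ + Δ) Δ (D + Δ)) f = -120x^2 - 424x - 221
∇ Δ (D + Δ) ((1/2)(∇ + D) + E_{-1} D Δ E_{-4} + (∇ + Δ) Δ (D + Δ)) f = -240x - 304
Δ Δ (D + Δ) ((1/2)(∇ + D) + E_{-1} D Δ E_{-4} + (∇ + Δ) Δ (D + Δ)) f = -240x - 544
(∇ + Δ) Δ (D + Δ) ((1/2)(∇ + D) + E_{-1} D Δ E_{-4} + (∇ + Δ) Δ (D + Δ)) f = -480x - 848
((1/2)(∇ + D) + E_{-1} D Δ E_{-4} + (∇ + Δ) Δ (D + Δ)) ((1/2)(∇ + D) + E_{-1} D Δ E_{-4} + (∇ + Δ) Δ (D + Δ)) f = -20x^3 - 106x^2 - (31/2)x - 9214/3
∇ ((1/2)(∇ + D) + E_{-1} D Δ E_{-4} + (∇ + Δ) Δ (D + Δ)) ((1/2)(∇ + D) + E_{-1} D Δ E_{-4} + (∇ + Δ) Δ (D + Δ)) f = -60x^2 - 152x + 141/2
D ((1/2)(∇ + D) + E_{-1} D Δ E_{-4} + (∇ + Δ) Δ (D + Δ)) ((1/2)(∇ + D) + E_{-1} D Δ E_{-4} + (∇ + Δ) Δ (D + Δ)) f = -60x^2 - 212x - 31/2
(∇ + D) ((1/2)(∇ + D) + E_{-1} D Δ E_{-4} + (∇ + Δ) Δ (D + Δ)) ((1/2)(∇ + D) + E_{-1} D Δ E_{-4} + (∇ + Δ) Δ (D + Δ)) f = -120x^2 - 364x + 55
((1/2)(∇ + D)) ((1/2)(∇ + D) + E_{-1} D Δ E_{-4} + (∇ + Δ) Δ (D + Δ)) ((1/2)(∇ + D) + E_{-1} D Δ E_{-4} + (∇ + Δ) Δ (D + Δ)) f = -60x^2 - 182x + 55/2
E_{-4} ((1/2)(∇ + D) + E_{-1} D Δ E_{-4} + (∇ + Δ) Δ (D + Δ)) ((1/2)(∇ + D) + E_{-1} D Δ E_{-4} + (∇ + Δ) Δ (D + Δ)) f = -20x^3 + 134x^2 - (255/2)x - 10276/3
Δ E_{-4} ((1/2)(∇ + D) + E_{-1} D Δ E_{-4} + (∇ + Δ) Δ (D + Δ)) ((1/2)(∇ + D) + E_{-1} D Δ E_{-4} + (∇ + Δ) Δ (D + Δ)) f = -60x^2 + 208x - 27/2
D Δ E_{-4} ((1/2)(∇ + D) + E_{-1} D Δ E_{-4} + (∇ + Δ) Δ (D + Δ)) ((1/2)(∇ + D) + E_{-1} D Δ E_{-4} + (∇ + Δ) Δ (D + Δ)) f = -120x + 208
E_{-1} (D Δ E_{-4}) ((1/2)(∇ + D) + E_{-1} D Δ E_{-4} + (∇ + Δ) Δ (D + Δ)) ((1/2)(∇ + D) + E_{-1} D Δ E_{-4} + (∇ + Δ) Δ (D + Δ)) f = -120x + 328
D ((1/2)(∇ + D) + E_{-1} D Δ E_{-4} + (∇ + Δ) Δ (D + Δ)) ((1/2)(∇ + D) + E_{-1} D Δ E_{-4} + (∇ + Δ) Δ (D + Δ)) f = -60x^2 - 212x - 31/2
Δ ((1/2)(∇ + D) + E_{-1} D Δ E_{-4} + (∇ + Δ) Δ (D + Δ)) ((1/2)(∇ + D) + E_{-1} D Δ E_{-4} + (∇ + Δ) Δ (D + Δ)) f = -60x^2 - 272x - 283/2
(D + Δ) ((1/2)(∇ + D) + E_{-1} D Δ E_{-4} + (∇ + Δ) Δ (D + Δ)) ((1/2)(∇ + D) + E_{-1} D Δ E_{-4} + (∇ + Δ) Δ (D + Δ)) f = -120x^2 - 484x - 157
Δ (D + Δ) ((1/2)(∇ + D) + E_{-1} D Δ E_{-4} + (∇ + Δ) Δ (D + Δ)) ((1/2)(∇ + D) + E_{-1} D Δ E_{-4} + (∇ + Δ) Δ (D + Δ)) f = -240x - 604
∇ Δ (D + Δ) ((1/2)(∇ + D) + E_{-1} D Δ E_{-4} + (∇ + Δ) Δ (D + Δ)) ((1/2)(∇ + D) + E_{-1} D Δ E_{-4} + (∇ + Δ) Δ (D + Δ)) f = -240
Δ Δ (D + Δ) ((1/2)(∇ + D) + E_{-1} D Δ E_{-4} + (∇ + Δ) Δ (D + Δ)) ((1/2)(∇ + D) + E_{-1} D Δ E_{-4} + (∇ + Δ) Δ (D + Δ)) f = -240
(∇ + Δ) Δ (D + Δ) ((1/2)(∇ + D) + E_{-1} D Δ E_{-4} + (∇ + Δ) Δ (D + Δ)) ((1/2)(∇ + D) + E_{-1} D Δ E_{-4} + (∇ + Δ) Δ (D + Δ)) f = -480
((1/2)(∇ + D) + E_{-1} D Δ E_{-4} + (∇ + Δ) Δ (D + Δ)) ((1/2)(∇ + D) + E_{-1} D Δ E_{-4} + (∇ + Δ) Δ (D + Δ)) ((1/2)(∇ + D) + E_{-1} D Δ E_{-4} + (∇ + Δ) Δ (D + Δ)) f = -60x^2 - 302x - 249/2


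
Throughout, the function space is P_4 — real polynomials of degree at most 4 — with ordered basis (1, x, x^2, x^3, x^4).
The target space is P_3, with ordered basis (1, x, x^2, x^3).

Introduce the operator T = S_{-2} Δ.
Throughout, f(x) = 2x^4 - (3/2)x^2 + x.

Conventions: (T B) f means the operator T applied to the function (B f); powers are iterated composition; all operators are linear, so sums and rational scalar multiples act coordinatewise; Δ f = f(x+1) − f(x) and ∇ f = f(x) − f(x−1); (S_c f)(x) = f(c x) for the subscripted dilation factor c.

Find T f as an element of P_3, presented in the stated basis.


Δ f = 8x^3 + 12x^2 + 5x + 3/2
S_{-2} Δ f = -64x^3 + 48x^2 - 10x + 3/2

g(x) = -64x^3 + 48x^2 - 10x + 3/2


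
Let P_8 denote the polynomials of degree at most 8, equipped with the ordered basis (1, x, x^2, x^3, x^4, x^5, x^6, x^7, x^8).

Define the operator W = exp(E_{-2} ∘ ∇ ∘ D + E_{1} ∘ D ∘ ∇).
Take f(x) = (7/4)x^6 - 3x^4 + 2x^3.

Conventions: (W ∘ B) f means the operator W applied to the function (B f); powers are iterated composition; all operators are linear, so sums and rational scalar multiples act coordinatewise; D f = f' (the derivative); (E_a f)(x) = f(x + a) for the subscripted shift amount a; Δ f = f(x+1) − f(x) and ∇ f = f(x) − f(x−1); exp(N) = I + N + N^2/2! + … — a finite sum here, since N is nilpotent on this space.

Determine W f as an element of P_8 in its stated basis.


the result is g(x) = (7/4)x^6 + 102x^4 - 418x^3 + 3288x^2 - 8232x + 14418

order-1 term: 105x^4 - 420x^3 + 2028x^2 - 3192x + 1962
order-2 term: 1260x^2 - 5040x + 10776
order-3 term: 1680
the series for exp(E_{-2} ∘ ∇ ∘ D + E_{1} ∘ D ∘ ∇) f terminates at order 3
exp(E_{-2} ∘ ∇ ∘ D + E_{1} ∘ D ∘ ∇) f = (7/4)x^6 + 102x^4 - 418x^3 + 3288x^2 - 8232x + 14418


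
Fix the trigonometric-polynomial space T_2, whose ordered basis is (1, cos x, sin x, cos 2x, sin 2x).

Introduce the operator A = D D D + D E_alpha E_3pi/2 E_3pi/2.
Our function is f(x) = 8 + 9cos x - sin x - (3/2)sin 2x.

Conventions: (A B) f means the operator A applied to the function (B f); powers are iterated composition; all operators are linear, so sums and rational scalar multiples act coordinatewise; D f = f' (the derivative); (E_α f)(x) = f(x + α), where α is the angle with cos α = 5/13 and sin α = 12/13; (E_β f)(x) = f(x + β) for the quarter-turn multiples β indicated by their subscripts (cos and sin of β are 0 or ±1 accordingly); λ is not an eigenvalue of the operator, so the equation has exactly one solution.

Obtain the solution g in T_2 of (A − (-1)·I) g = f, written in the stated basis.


write g with unknown coordinates in the stated basis and equate coefficients in (A − (-1)·I) g = f
solving from the highest basis element down gives g = 8 + (207/73)cos x - (187/73)sin x - (2385/14989)cos 2x + (213/29978)sin 2x
check: A g = (450/73)cos x + (114/73)sin x + (2385/14989)cos 2x - (22590/14989)sin 2x
so A g − (-1)·g = 8 + 9cos x - sin x - (3/2)sin 2x = f ✓

the image equals g(x) = 8 + (207/73)cos x - (187/73)sin x - (2385/14989)cos 2x + (213/29978)sin 2x


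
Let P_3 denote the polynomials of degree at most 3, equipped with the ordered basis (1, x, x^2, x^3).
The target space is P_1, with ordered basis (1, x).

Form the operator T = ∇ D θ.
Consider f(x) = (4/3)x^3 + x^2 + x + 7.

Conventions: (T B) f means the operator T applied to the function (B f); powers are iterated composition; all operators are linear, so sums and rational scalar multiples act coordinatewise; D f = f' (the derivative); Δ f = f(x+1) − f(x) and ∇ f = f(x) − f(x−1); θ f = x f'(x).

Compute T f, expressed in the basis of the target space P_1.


θ f = 4x^3 + 2x^2 + x
D θ f = 12x^2 + 4x + 1
∇ D θ f = 24x - 8

the result is g(x) = 24x - 8


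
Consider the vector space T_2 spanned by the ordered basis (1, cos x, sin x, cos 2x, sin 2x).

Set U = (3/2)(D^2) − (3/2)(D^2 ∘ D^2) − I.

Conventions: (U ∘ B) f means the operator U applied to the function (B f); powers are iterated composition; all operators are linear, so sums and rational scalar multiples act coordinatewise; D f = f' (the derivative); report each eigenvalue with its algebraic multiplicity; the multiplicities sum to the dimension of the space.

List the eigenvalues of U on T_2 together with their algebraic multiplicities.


image of 1: -1
image of cos x: -4cos x
image of sin x: -4sin x
image of cos 2x: -31cos 2x
image of sin 2x: -31sin 2x
the matrix is diagonal; its diagonal is (-1, -4, -4, -31, -31)
for a triangular matrix the eigenvalues are the diagonal entries, with algebraic multiplicity their repetition count

λ = -31 (multiplicity 2), λ = -4 (multiplicity 2), λ = -1 (multiplicity 1)


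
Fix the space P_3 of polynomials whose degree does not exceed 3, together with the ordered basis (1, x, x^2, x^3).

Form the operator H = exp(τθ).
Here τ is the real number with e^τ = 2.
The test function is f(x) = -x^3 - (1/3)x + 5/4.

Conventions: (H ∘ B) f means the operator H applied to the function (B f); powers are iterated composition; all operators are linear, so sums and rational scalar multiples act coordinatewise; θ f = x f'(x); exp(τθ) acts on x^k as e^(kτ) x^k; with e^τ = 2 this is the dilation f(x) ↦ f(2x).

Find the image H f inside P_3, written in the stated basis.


exp(τθ) x^k = e^(kτ) x^k; with e^τ = 2 this sends x^k to 2^k x^k
x ↦ 2 x
x^3 ↦ 8 x^3
applying this coordinatewise to f: exp(τθ) f = -8x^3 - (2/3)x + 5/4

g(x) = -8x^3 - (2/3)x + 5/4


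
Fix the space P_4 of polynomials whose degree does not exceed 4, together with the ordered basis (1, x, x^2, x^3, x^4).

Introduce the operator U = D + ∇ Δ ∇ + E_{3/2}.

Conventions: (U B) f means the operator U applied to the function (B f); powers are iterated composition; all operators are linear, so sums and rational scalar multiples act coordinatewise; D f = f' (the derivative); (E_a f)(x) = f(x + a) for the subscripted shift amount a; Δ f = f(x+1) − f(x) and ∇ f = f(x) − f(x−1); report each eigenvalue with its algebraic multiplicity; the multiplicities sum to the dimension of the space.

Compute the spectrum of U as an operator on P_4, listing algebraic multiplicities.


λ = 1 (multiplicity 5)

image of 1: 1
image of x: x + 5/2
image of x^2: x^2 + 5x + 9/4
image of x^3: x^3 + (15/2)x^2 + (27/4)x + 75/8
image of x^4: x^4 + 10x^3 + (27/2)x^2 + (75/2)x - 111/16
the matrix is upper triangular; its diagonal is (1, 1, 1, 1, 1)
for a triangular matrix the eigenvalues are the diagonal entries, with algebraic multiplicity their repetition count


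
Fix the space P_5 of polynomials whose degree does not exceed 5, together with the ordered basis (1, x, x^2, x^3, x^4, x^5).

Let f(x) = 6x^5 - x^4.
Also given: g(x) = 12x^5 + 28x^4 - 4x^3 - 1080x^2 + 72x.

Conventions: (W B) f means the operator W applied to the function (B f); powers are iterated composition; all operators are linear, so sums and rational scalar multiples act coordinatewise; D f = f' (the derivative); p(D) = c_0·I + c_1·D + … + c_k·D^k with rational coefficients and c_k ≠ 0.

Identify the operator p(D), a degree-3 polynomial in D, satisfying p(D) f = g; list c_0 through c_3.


D^0 f = 6x^5 - x^4
D^1 f = 30x^4 - 4x^3
D^2 f = 120x^3 - 12x^2
D^3 f = 360x^2 - 24x
matching coefficients of g against c_0 f + c_1 Df + … from the top degree down determines the c_i
solution: c_0 = 2, c_1 = 1, c_2 = 0, c_3 = -3

p(D) = 2·I + D − 3·D^3, i.e. c_0 = 2, c_1 = 1, c_2 = 0, c_3 = -3


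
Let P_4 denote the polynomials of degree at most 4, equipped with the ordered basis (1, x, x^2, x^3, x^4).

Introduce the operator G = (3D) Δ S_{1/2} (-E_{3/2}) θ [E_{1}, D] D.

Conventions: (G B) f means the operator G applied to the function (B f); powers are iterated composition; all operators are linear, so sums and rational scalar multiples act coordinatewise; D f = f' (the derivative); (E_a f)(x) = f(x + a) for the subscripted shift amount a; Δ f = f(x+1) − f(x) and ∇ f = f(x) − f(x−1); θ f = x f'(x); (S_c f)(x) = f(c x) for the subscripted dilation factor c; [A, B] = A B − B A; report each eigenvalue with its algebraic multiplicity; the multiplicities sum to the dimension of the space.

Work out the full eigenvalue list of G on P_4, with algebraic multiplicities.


image of 1: 0
image of x: 0
image of x^2: 0
image of x^3: 0
image of x^4: 0
the matrix is upper triangular; its diagonal is (0, 0, 0, 0, 0)
for a triangular matrix the eigenvalues are the diagonal entries, with algebraic multiplicity their repetition count

λ = 0 (multiplicity 5)


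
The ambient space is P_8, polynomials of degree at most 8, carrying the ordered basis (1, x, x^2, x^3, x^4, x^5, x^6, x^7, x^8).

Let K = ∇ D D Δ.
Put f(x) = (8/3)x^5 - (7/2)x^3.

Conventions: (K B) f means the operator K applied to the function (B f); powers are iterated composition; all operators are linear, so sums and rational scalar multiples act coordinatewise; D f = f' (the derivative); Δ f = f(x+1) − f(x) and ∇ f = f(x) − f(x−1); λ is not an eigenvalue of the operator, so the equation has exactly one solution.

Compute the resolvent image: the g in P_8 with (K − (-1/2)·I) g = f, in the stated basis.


the result is g(x) = (16/3)x^5 - 7x^3 - 1280x

write g with unknown coordinates in the stated basis and equate coefficients in (K − (-1/2)·I) g = f
solving from the highest basis element down gives g = (16/3)x^5 - 7x^3 - 1280x
check: K g = 640x
so K g − (-1/2)·g = (8/3)x^5 - (7/2)x^3 = f ✓


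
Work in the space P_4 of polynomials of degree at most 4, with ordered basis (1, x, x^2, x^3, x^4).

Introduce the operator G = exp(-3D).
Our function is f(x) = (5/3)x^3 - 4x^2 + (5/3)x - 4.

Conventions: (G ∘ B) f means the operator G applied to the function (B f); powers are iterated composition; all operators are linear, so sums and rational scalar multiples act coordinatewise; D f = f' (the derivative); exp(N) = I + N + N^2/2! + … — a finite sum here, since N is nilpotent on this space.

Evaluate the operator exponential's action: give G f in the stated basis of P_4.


order-1 term: -15x^2 + 24x - 5
order-2 term: 45x - 36
order-3 term: -45
the series for exp(-3D) f terminates at order 3
exp(-3D) f = (5/3)x^3 - 19x^2 + (212/3)x - 90

g(x) = (5/3)x^3 - 19x^2 + (212/3)x - 90


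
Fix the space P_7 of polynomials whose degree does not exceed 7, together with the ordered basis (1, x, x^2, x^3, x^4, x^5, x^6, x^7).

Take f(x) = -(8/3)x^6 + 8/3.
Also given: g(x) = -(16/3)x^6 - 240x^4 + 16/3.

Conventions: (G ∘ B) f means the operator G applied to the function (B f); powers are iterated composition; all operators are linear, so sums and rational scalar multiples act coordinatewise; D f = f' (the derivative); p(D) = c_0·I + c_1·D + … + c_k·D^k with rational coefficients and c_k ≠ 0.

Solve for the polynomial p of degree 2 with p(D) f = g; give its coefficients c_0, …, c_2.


D^0 f = -(8/3)x^6 + 8/3
D^1 f = -16x^5
D^2 f = -80x^4
matching coefficients of g against c_0 f + c_1 Df + … from the top degree down determines the c_i
solution: c_0 = 2, c_1 = 0, c_2 = 3

p(D) = 2·I + 3·D^2, i.e. c_0 = 2, c_1 = 0, c_2 = 3


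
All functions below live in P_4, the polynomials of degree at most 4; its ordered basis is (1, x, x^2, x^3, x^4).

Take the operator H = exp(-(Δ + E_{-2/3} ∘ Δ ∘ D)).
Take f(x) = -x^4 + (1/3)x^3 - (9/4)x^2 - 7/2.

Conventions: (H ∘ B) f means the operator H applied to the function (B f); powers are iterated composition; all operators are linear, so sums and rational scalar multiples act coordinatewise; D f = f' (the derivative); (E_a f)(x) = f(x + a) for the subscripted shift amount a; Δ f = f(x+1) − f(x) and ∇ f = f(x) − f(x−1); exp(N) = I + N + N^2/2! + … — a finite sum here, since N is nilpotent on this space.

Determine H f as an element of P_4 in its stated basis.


order-1 term: 4x^3 + 17x^2 + (3/2)x + 109/12
order-2 term: -6x^2 - 35x - 105/4
order-3 term: 4x + 53/3
order-4 term: -1
the series for exp(-(Δ + E_{-2/3} ∘ Δ ∘ D)) f terminates at order 4
exp(-(Δ + E_{-2/3} ∘ Δ ∘ D)) f = -x^4 + (13/3)x^3 + (35/4)x^2 - (59/2)x - 4

g(x) = -x^4 + (13/3)x^3 + (35/4)x^2 - (59/2)x - 4


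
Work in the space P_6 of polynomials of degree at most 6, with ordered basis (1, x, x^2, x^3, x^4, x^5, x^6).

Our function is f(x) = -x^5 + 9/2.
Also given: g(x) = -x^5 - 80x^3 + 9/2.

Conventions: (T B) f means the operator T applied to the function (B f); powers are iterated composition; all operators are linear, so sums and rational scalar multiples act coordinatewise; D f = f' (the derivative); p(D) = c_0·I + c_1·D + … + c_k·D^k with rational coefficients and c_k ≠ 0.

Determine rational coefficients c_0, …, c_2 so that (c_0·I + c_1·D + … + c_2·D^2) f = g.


D^0 f = -x^5 + 9/2
D^1 f = -5x^4
D^2 f = -20x^3
matching coefficients of g against c_0 f + c_1 Df + … from the top degree down determines the c_i
solution: c_0 = 1, c_1 = 0, c_2 = 4

p(D) = I + 4·D^2, i.e. c_0 = 1, c_1 = 0, c_2 = 4


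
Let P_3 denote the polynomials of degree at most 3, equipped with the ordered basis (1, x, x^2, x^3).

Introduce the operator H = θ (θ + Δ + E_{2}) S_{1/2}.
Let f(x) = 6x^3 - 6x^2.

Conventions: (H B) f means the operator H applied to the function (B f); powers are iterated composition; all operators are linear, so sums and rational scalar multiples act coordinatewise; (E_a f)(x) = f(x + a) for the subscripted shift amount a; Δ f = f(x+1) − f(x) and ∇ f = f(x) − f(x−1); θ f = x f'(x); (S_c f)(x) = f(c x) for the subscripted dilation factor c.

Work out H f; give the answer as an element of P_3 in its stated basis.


S_{1/2} f = (3/4)x^3 - (3/2)x^2
θ S_{1/2} f = (9/4)x^3 - 3x^2
Δ S_{1/2} f = (9/4)x^2 - (3/4)x - 3/4
E_{2} S_{1/2} f = (3/4)x^3 + 3x^2 + 3x
(θ + Δ + E_{2}) S_{1/2} f = 3x^3 + (9/4)x^2 + (9/4)x - 3/4
θ (θ + Δ + E_{2}) S_{1/2} f = 9x^3 + (9/2)x^2 + (9/4)x

the image equals g(x) = 9x^3 + (9/2)x^2 + (9/4)x


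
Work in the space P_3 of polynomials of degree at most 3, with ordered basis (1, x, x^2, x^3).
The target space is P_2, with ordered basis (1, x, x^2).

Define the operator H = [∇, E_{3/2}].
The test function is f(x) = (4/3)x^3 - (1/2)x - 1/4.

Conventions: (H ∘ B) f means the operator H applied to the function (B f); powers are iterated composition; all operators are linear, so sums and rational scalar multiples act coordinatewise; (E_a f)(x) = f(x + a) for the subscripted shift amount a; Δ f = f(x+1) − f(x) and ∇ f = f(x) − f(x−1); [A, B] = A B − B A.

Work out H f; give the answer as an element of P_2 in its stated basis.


E_{3/2} f = (4/3)x^3 + 6x^2 + (17/2)x + 7/2
∇ E_{3/2} f = 4x^2 + 8x + 23/6
∇ f = 4x^2 - 4x + 5/6
E_{3/2} ∇ f = 4x^2 + 8x + 23/6
[∇, E_{3/2}] f = 0

the result is g(x) = 0


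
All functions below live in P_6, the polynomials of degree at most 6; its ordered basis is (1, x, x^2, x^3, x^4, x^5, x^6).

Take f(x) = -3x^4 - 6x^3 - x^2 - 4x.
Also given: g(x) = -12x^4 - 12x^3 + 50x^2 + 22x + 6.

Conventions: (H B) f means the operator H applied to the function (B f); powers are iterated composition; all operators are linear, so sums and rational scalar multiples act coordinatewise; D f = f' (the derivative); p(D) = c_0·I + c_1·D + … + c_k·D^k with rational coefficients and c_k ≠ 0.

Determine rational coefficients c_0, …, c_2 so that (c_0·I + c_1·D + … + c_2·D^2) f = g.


p(D) = 4·I − D − D^2, i.e. c_0 = 4, c_1 = -1, c_2 = -1

D^0 f = -3x^4 - 6x^3 - x^2 - 4x
D^1 f = -12x^3 - 18x^2 - 2x - 4
D^2 f = -36x^2 - 36x - 2
matching coefficients of g against c_0 f + c_1 Df + … from the top degree down determines the c_i
solution: c_0 = 4, c_1 = -1, c_2 = -1


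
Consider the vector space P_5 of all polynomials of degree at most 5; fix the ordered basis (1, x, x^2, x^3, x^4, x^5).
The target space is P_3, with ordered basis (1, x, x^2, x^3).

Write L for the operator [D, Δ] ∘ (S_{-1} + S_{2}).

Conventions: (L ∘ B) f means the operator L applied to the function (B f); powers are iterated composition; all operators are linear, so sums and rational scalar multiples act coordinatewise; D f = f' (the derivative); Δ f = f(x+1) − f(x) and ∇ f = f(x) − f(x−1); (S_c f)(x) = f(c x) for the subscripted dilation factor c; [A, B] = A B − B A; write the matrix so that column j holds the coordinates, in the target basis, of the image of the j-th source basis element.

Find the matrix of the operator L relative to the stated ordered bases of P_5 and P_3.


the matrix is [[0, 0, 0, 0, 0, 0]; [0, 0, 0, 0, 0, 0]; [0, 0, 0, 0, 0, 0]; [0, 0, 0, 0, 0, 0]] (rows listed top to bottom)

image of 1: 0
image of x: 0
image of x^2: 0
image of x^3: 0
image of x^4: 0
image of x^5: 0
each image's coordinates form column j of the matrix


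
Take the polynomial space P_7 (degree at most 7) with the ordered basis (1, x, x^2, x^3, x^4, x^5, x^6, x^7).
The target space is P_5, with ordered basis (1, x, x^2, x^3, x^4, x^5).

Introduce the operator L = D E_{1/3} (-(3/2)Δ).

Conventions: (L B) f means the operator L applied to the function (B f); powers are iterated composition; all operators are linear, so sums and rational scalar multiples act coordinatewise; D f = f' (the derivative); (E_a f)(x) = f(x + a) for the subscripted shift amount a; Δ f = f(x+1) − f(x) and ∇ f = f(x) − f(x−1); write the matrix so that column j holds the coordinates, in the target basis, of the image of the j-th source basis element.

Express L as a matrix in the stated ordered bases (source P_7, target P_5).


image of 1: 0
image of x: 0
image of x^2: -3
image of x^3: -9x - 15/2
image of x^4: -18x^2 - 30x - 14
image of x^5: -30x^3 - 75x^2 - 70x - 425/18
image of x^6: -45x^4 - 150x^3 - 210x^2 - (425/3)x - 341/9
image of x^7: -63x^5 - (525/2)x^4 - 490x^3 - (2975/6)x^2 - (2387/9)x - 3185/54
each image's coordinates form column j of the matrix

the matrix is [[0, 0, -3, -15/2, -14, -425/18, -341/9, -3185/54]; [0, 0, 0, -9, -30, -70, -425/3, -2387/9]; [0, 0, 0, 0, -18, -75, -210, -2975/6]; [0, 0, 0, 0, 0, -30, -150, -490]; [0, 0, 0, 0, 0, 0, -45, -525/2]; [0, 0, 0, 0, 0, 0, 0, -63]] (rows listed top to bottom)


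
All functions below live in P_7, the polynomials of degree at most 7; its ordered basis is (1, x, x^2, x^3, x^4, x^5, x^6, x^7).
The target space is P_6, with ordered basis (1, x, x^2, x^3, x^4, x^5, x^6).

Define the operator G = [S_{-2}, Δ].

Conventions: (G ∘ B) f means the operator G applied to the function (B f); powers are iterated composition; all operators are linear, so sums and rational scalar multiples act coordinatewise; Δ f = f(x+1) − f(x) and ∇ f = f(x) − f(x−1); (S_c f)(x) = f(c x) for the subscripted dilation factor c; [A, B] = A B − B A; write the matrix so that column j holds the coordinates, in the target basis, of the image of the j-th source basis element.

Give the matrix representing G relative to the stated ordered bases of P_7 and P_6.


image of 1: 0
image of x: 3
image of x^2: -12x - 3
image of x^3: 36x^2 + 18x + 9
image of x^4: -96x^3 - 72x^2 - 72x - 15
image of x^5: 240x^4 + 240x^3 + 360x^2 + 150x + 33
image of x^6: -576x^5 - 720x^4 - 1440x^3 - 900x^2 - 396x - 63
image of x^7: 1344x^6 + 2016x^5 + 5040x^4 + 4200x^3 + 2772x^2 + 882x + 129
each image's coordinates form column j of the matrix

the matrix is [[0, 3, -3, 9, -15, 33, -63, 129]; [0, 0, -12, 18, -72, 150, -396, 882]; [0, 0, 0, 36, -72, 360, -900, 2772]; [0, 0, 0, 0, -96, 240, -1440, 4200]; [0, 0, 0, 0, 0, 240, -720, 5040]; [0, 0, 0, 0, 0, 0, -576, 2016]; [0, 0, 0, 0, 0, 0, 0, 1344]] (rows listed top to bottom)


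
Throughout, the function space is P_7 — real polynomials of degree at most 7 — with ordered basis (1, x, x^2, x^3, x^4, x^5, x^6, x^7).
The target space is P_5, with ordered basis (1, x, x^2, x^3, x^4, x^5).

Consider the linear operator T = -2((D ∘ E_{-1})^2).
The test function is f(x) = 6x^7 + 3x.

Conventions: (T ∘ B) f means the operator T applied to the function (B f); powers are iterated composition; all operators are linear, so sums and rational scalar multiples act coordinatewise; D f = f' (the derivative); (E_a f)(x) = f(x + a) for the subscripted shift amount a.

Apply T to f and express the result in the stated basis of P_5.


E_{-1} f = 6x^7 - 42x^6 + 126x^5 - 210x^4 + 210x^3 - 126x^2 + 45x - 9
D E_{-1} f = 42x^6 - 252x^5 + 630x^4 - 840x^3 + 630x^2 - 252x + 45
E_{-1} (D ∘ E_{-1}) f = 42x^6 - 504x^5 + 2520x^4 - 6720x^3 + 10080x^2 - 8064x + 2691
D E_{-1} (D ∘ E_{-1}) f = 252x^5 - 2520x^4 + 10080x^3 - 20160x^2 + 20160x - 8064
(-2((D ∘ E_{-1})^2)) f = -504x^5 + 5040x^4 - 20160x^3 + 40320x^2 - 40320x + 16128

g(x) = -504x^5 + 5040x^4 - 20160x^3 + 40320x^2 - 40320x + 16128


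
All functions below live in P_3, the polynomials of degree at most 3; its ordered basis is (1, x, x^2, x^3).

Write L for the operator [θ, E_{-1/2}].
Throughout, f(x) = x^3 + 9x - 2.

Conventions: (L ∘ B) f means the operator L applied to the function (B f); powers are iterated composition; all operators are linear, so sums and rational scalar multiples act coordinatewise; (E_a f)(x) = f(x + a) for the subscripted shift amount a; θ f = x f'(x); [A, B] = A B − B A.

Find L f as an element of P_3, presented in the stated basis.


the result is g(x) = (3/2)x^2 - (3/2)x + 39/8

E_{-1/2} f = x^3 - (3/2)x^2 + (39/4)x - 53/8
θ E_{-1/2} f = 3x^3 - 3x^2 + (39/4)x
θ f = 3x^3 + 9x
E_{-1/2} θ f = 3x^3 - (9/2)x^2 + (45/4)x - 39/8
[θ, E_{-1/2}] f = (3/2)x^2 - (3/2)x + 39/8


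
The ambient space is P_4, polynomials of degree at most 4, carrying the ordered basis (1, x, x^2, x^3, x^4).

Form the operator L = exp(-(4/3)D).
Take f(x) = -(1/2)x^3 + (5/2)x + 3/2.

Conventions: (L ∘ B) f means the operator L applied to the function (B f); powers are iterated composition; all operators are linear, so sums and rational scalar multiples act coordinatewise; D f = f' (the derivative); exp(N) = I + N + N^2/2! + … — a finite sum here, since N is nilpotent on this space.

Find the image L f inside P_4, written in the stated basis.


the result is g(x) = -(1/2)x^3 + 2x^2 - (1/6)x - 35/54

order-1 term: 2x^2 - 10/3
order-2 term: -(8/3)x
order-3 term: 32/27
the series for exp(-(4/3)D) f terminates at order 3
exp(-(4/3)D) f = -(1/2)x^3 + 2x^2 - (1/6)x - 35/54
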